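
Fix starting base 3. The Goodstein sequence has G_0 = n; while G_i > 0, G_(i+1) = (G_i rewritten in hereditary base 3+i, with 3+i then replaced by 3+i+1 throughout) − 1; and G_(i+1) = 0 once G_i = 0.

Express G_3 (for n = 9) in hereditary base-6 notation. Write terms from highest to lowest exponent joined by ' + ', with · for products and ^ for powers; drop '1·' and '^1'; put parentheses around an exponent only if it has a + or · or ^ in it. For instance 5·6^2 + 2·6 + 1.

3·6 + 1

(0) 9|_3 = 3^2 ↦ 4^2|_4 = 16 ⇒ 15
(1) 15|_4 = 3·4 + 3 ↦ 3·5 + 3|_5 = 18 ⇒ 17
(2) 17|_5 = 3·5 + 2 ↦ 3·6 + 2|_6 = 20 ⇒ 19
(3) 19|_6 = 3·6 + 1 ↦ 3·7 + 1|_7 = 22 ⇒ 21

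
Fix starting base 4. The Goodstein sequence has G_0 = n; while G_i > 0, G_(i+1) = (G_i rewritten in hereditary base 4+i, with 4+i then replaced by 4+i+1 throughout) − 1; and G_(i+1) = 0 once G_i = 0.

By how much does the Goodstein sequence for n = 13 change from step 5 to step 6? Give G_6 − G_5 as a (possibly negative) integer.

1

step 0: 13 = 3·4 + 1; sub 5 for 4: 3·5 + 1; = 16; G_1 = 16−1 = 15
step 1: 15 = 3·5; sub 6 for 5: 3·6; = 18; G_2 = 18−1 = 17
step 2: 17 = 2·6 + 5; sub 7 for 6: 2·7 + 5; = 19; G_3 = 19−1 = 18
step 3: 18 = 2·7 + 4; sub 8 for 7: 2·8 + 4; = 20; G_4 = 20−1 = 19
step 4: 19 = 2·8 + 3; sub 9 for 8: 2·9 + 3; = 21; G_5 = 21−1 = 20
step 5: 20 = 2·9 + 2; sub 10 for 9: 2·10 + 2; = 22; G_6 = 22−1 = 21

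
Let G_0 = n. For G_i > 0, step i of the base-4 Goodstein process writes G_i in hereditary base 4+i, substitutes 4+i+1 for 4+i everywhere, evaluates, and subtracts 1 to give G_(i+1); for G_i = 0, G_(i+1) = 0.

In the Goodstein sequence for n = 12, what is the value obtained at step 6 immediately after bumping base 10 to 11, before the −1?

20

i=0: 12 = 3·4 (b=4); 4→5: 3·5 = 15; 15−1 = 14
i=1: 14 = 2·5 + 4 (b=5); 5→6: 2·6 + 4 = 16; 16−1 = 15
i=2: 15 = 2·6 + 3 (b=6); 6→7: 2·7 + 3 = 17; 17−1 = 16
i=3: 16 = 2·7 + 2 (b=7); 7→8: 2·8 + 2 = 18; 18−1 = 17
i=4: 17 = 2·8 + 1 (b=8); 8→9: 2·9 + 1 = 19; 19−1 = 18
i=5: 18 = 2·9 (b=9); 9→10: 2·10 = 20; 20−1 = 19
i=6: 19 = 10 + 9 (b=10); 10→11: 11 + 9 = 20; 20−1 = 19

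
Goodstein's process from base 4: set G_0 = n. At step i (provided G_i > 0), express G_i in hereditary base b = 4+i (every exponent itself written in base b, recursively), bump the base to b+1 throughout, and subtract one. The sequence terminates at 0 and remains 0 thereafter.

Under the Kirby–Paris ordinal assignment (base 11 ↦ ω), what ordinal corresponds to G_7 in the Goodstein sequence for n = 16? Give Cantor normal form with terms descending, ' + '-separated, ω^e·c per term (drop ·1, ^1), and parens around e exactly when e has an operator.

base 4: 16 = 4^2; at 5: 5^2 = 25; next = 24
base 5: 24 = 4·5 + 4; at 6: 4·6 + 4 = 28; next = 27
base 6: 27 = 4·6 + 3; at 7: 4·7 + 3 = 31; next = 30
base 7: 30 = 4·7 + 2; at 8: 4·8 + 2 = 34; next = 33
base 8: 33 = 4·8 + 1; at 9: 4·9 + 1 = 37; next = 36
base 9: 36 = 4·9; at 10: 4·10 = 40; next = 39
base 10: 39 = 3·10 + 9; at 11: 3·11 + 9 = 42; next = 41
base 11: 41 = 3·11 + 8; at 12: 3·12 + 8 = 44; next = 43

ω·3 + 8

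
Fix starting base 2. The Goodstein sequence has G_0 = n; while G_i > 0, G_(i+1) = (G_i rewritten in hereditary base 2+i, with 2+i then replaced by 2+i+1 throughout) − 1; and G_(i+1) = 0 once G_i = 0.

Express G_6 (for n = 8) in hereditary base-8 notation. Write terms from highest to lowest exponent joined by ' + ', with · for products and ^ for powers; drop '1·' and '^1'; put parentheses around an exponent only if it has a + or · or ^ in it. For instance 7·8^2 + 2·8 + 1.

step 0: 8 = 2^(2 + 1); sub 3 for 2: 3^(3 + 1); = 81; G_1 = 81−1 = 80
step 1: 80 = 2·3^3 + 2·3^2 + 2·3 + 2; sub 4 for 3: 2·4^4 + 2·4^2 + 2·4 + 2; = 554; G_2 = 554−1 = 553
step 2: 553 = 2·4^4 + 2·4^2 + 2·4 + 1; sub 5 for 4: 2·5^5 + 2·5^2 + 2·5 + 1; = 6311; G_3 = 6311−1 = 6310
step 3: 6310 = 2·5^5 + 2·5^2 + 2·5; sub 6 for 5: 2·6^6 + 2·6^2 + 2·6; = 93396; G_4 = 93396−1 = 93395
step 4: 93395 = 2·6^6 + 2·6^2 + 6 + 5; sub 7 for 6: 2·7^7 + 2·7^2 + 7 + 5; = 1647196; G_5 = 1647196−1 = 1647195
step 5: 1647195 = 2·7^7 + 2·7^2 + 7 + 4; sub 8 for 7: 2·8^8 + 2·8^2 + 8 + 4; = 33554572; G_6 = 33554572−1 = 33554571

2·8^8 + 2·8^2 + 8 + 3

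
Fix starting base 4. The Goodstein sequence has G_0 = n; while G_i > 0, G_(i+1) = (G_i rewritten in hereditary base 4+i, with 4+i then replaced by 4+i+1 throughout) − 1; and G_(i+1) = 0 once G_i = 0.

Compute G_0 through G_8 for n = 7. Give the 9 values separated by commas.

(0) 7|_4 = 4 + 3 ↦ 5 + 3|_5 = 8 ⇒ 7
(1) 7|_5 = 5 + 2 ↦ 6 + 2|_6 = 8 ⇒ 7
(2) 7|_6 = 6 + 1 ↦ 7 + 1|_7 = 8 ⇒ 7
(3) 7|_7 = 7 ↦ 8|_8 = 8 ⇒ 7
(4) 7|_8 = 7 ↦ 7|_9 = 7 ⇒ 6
(5) 6|_9 = 6 ↦ 6|_10 = 6 ⇒ 5
(6) 5|_10 = 5 ↦ 5|_11 = 5 ⇒ 4
(7) 4|_11 = 4 ↦ 4|_12 = 4 ⇒ 3

7, 7, 7, 7, 7, 6, 5, 4, 3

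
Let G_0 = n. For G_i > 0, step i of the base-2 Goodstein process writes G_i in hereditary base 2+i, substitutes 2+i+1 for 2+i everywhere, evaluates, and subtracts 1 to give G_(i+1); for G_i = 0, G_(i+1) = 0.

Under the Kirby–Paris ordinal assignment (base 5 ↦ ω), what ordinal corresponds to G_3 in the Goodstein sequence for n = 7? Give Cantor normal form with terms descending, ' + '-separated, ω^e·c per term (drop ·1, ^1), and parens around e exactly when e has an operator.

ω^ω + 2

(0) 7|_2 = 2^2 + 2 + 1 ↦ 3^3 + 3 + 1|_3 = 31 ⇒ 30
(1) 30|_3 = 3^3 + 3 ↦ 4^4 + 4|_4 = 260 ⇒ 259
(2) 259|_4 = 4^4 + 3 ↦ 5^5 + 3|_5 = 3128 ⇒ 3127
(3) 3127|_5 = 5^5 + 2 ↦ 6^6 + 2|_6 = 46658 ⇒ 46657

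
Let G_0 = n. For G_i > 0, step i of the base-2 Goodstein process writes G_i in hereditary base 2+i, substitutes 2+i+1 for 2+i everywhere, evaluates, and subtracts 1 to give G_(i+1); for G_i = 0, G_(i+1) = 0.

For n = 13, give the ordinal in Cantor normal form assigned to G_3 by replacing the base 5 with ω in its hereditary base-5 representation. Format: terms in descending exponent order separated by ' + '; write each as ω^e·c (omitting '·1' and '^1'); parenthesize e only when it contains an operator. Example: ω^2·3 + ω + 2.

ω^(ω + 1) + ω^3·3 + ω^2·3 + ω·3 + 2

(0) 13|_2 = 2^(2 + 1) + 2^2 + 1 ↦ 3^(3 + 1) + 3^3 + 1|_3 = 109 ⇒ 108
(1) 108|_3 = 3^(3 + 1) + 3^3 ↦ 4^(4 + 1) + 4^4|_4 = 1280 ⇒ 1279
(2) 1279|_4 = 4^(4 + 1) + 3·4^3 + 3·4^2 + 3·4 + 3 ↦ 5^(5 + 1) + 3·5^3 + 3·5^2 + 3·5 + 3|_5 = 16093 ⇒ 16092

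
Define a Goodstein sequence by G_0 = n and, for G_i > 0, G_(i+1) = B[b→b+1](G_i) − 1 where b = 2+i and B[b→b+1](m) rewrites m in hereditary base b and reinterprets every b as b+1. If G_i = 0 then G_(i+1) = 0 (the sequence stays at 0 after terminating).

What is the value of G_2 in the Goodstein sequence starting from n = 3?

i=0: 3 = 2 + 1 (b=2); 2→3: 3 + 1 = 4; 4−1 = 3
i=1: 3 = 3 (b=3); 3→4: 4 = 4; 4−1 = 3
i=2: 3 = 3 (b=4); 4→5: 3 = 3; 3−1 = 2

3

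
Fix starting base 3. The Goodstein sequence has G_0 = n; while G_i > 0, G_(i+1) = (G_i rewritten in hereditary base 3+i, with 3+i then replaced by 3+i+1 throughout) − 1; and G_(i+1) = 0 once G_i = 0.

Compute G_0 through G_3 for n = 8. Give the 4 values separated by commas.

G_0 = 8. HB_3(8) = 2·3 + 2. Bump = 10. G_1 = 9.
G_1 = 9. HB_4(9) = 2·4 + 1. Bump = 11. G_2 = 10.
G_2 = 10. HB_5(10) = 2·5. Bump = 12. G_3 = 11.

8, 9, 10, 11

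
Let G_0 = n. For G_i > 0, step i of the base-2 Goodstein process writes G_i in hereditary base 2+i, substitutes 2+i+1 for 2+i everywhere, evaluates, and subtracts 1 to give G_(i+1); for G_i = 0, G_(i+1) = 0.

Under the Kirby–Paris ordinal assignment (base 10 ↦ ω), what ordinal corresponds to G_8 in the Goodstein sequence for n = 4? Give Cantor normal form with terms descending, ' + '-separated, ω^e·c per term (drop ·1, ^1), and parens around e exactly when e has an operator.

i=0: 4 = 2^2 (b=2); 2→3: 3^3 = 27; 27−1 = 26
i=1: 26 = 2·3^2 + 2·3 + 2 (b=3); 3→4: 2·4^2 + 2·4 + 2 = 42; 42−1 = 41
i=2: 41 = 2·4^2 + 2·4 + 1 (b=4); 4→5: 2·5^2 + 2·5 + 1 = 61; 61−1 = 60
i=3: 60 = 2·5^2 + 2·5 (b=5); 5→6: 2·6^2 + 2·6 = 84; 84−1 = 83
i=4: 83 = 2·6^2 + 6 + 5 (b=6); 6→7: 2·7^2 + 7 + 5 = 110; 110−1 = 109
i=5: 109 = 2·7^2 + 7 + 4 (b=7); 7→8: 2·8^2 + 8 + 4 = 140; 140−1 = 139
i=6: 139 = 2·8^2 + 8 + 3 (b=8); 8→9: 2·9^2 + 9 + 3 = 174; 174−1 = 173
i=7: 173 = 2·9^2 + 9 + 2 (b=9); 9→10: 2·10^2 + 10 + 2 = 212; 212−1 = 211

ω^2·2 + ω + 1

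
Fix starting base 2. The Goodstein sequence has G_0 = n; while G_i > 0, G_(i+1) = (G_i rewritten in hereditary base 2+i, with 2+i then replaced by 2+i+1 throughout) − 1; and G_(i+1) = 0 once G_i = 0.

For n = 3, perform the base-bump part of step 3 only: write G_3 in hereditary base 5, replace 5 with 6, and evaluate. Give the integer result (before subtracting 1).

2

base 2: 3 = 2 + 1; at 3: 3 + 1 = 4; next = 3
base 3: 3 = 3; at 4: 4 = 4; next = 3
base 4: 3 = 3; at 5: 3 = 3; next = 2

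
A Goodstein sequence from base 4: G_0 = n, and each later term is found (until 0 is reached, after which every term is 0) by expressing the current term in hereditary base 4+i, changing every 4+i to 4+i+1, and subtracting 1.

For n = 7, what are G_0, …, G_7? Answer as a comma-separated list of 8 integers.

step 0: 7 = 4 + 3; sub 5 for 4: 5 + 3; = 8; G_1 = 8−1 = 7
step 1: 7 = 5 + 2; sub 6 for 5: 6 + 2; = 8; G_2 = 8−1 = 7
step 2: 7 = 6 + 1; sub 7 for 6: 7 + 1; = 8; G_3 = 8−1 = 7
step 3: 7 = 7; sub 8 for 7: 8; = 8; G_4 = 8−1 = 7
step 4: 7 = 7; sub 9 for 8: 7; = 7; G_5 = 7−1 = 6
step 5: 6 = 6; sub 10 for 9: 6; = 6; G_6 = 6−1 = 5
step 6: 5 = 5; sub 11 for 10: 5; = 5; G_7 = 5−1 = 4

7, 7, 7, 7, 7, 6, 5, 4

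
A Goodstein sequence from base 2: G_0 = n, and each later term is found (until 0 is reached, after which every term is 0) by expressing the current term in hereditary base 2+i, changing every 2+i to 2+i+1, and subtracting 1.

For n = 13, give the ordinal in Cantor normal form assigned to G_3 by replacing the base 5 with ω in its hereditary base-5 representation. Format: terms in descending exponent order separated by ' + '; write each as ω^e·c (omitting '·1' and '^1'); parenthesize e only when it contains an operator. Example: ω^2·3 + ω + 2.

[0] 13 ≡ 2^(2 + 1) + 2^2 + 1 (base 2). Lift 3: 109. −1: 108.
[1] 108 ≡ 3^(3 + 1) + 3^3 (base 3). Lift 4: 1280. −1: 1279.
[2] 1279 ≡ 4^(4 + 1) + 3·4^3 + 3·4^2 + 3·4 + 3 (base 4). Lift 5: 16093. −1: 16092.
[3] 16092 ≡ 5^(5 + 1) + 3·5^3 + 3·5^2 + 3·5 + 2 (base 5). Lift 6: 280712. −1: 280711.

ω^(ω + 1) + ω^3·3 + ω^2·3 + ω·3 + 2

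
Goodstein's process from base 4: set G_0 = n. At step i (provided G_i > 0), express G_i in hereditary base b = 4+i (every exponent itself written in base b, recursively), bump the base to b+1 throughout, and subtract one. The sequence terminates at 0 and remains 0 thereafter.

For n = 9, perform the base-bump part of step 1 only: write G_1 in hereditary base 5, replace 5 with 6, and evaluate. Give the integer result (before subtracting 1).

12

step 0: 9 = 2·4 + 1; sub 5 for 4: 2·5 + 1; = 11; G_1 = 11−1 = 10
step 1: 10 = 2·5; sub 6 for 5: 2·6; = 12; G_2 = 12−1 = 11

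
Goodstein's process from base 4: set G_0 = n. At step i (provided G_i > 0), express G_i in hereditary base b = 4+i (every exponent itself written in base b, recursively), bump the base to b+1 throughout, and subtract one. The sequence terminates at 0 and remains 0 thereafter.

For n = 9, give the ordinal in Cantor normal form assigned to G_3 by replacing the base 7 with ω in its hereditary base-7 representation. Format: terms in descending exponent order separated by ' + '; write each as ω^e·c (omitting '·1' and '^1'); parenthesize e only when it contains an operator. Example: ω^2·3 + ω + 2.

ω + 4

(0) 9|_4 = 2·4 + 1 ↦ 2·5 + 1|_5 = 11 ⇒ 10
(1) 10|_5 = 2·5 ↦ 2·6|_6 = 12 ⇒ 11
(2) 11|_6 = 6 + 5 ↦ 7 + 5|_7 = 12 ⇒ 11
(3) 11|_7 = 7 + 4 ↦ 8 + 4|_8 = 12 ⇒ 11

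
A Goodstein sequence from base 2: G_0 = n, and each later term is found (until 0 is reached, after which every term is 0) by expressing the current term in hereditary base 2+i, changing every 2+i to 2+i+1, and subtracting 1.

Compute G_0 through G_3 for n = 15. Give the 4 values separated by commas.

base 2: 15 = 2^(2 + 1) + 2^2 + 2 + 1; at 3: 3^(3 + 1) + 3^3 + 3 + 1 = 112; next = 111
base 3: 111 = 3^(3 + 1) + 3^3 + 3; at 4: 4^(4 + 1) + 4^4 + 4 = 1284; next = 1283
base 4: 1283 = 4^(4 + 1) + 4^4 + 3; at 5: 5^(5 + 1) + 5^5 + 3 = 18753; next = 18752

15, 111, 1283, 18752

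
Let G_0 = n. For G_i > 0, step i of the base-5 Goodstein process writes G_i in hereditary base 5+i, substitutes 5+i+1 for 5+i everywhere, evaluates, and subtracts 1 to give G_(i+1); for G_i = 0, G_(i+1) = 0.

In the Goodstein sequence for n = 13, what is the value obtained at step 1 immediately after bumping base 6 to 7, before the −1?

base 5: 13 = 2·5 + 3; at 6: 2·6 + 3 = 15; next = 14
base 6: 14 = 2·6 + 2; at 7: 2·7 + 2 = 16; next = 15

16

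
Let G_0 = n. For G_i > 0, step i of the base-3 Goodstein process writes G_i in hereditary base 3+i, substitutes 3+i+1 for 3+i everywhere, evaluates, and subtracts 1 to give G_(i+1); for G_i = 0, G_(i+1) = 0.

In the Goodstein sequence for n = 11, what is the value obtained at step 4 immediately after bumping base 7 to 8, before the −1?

[0] 11 ≡ 3^2 + 2 (base 3). Lift 4: 18. −1: 17.
[1] 17 ≡ 4^2 + 1 (base 4). Lift 5: 26. −1: 25.
[2] 25 ≡ 5^2 (base 5). Lift 6: 36. −1: 35.
[3] 35 ≡ 5·6 + 5 (base 6). Lift 7: 40. −1: 39.

44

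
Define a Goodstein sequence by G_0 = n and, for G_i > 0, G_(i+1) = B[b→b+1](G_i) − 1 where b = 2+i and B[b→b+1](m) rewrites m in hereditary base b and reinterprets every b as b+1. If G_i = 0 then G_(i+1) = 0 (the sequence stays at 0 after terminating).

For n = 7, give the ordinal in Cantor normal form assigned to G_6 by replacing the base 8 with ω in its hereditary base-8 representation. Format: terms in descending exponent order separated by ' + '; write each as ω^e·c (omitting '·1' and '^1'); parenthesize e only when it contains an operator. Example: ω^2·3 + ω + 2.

ω^7·7 + ω^6·7 + ω^5·7 + ω^4·7 + ω^3·7 + ω^2·7 + ω·7 + 7

(0) 7|_2 = 2^2 + 2 + 1 ↦ 3^3 + 3 + 1|_3 = 31 ⇒ 30
(1) 30|_3 = 3^3 + 3 ↦ 4^4 + 4|_4 = 260 ⇒ 259
(2) 259|_4 = 4^4 + 3 ↦ 5^5 + 3|_5 = 3128 ⇒ 3127
(3) 3127|_5 = 5^5 + 2 ↦ 6^6 + 2|_6 = 46658 ⇒ 46657
(4) 46657|_6 = 6^6 + 1 ↦ 7^7 + 1|_7 = 823544 ⇒ 823543
(5) 823543|_7 = 7^7 ↦ 8^8|_8 = 16777216 ⇒ 16777215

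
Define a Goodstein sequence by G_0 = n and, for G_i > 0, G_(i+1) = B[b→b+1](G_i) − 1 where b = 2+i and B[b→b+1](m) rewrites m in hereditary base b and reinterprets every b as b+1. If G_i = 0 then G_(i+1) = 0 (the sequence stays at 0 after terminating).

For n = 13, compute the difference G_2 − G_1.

1171

i=0: 13 = 2^(2 + 1) + 2^2 + 1 (b=2); 2→3: 3^(3 + 1) + 3^3 + 1 = 109; 109−1 = 108
i=1: 108 = 3^(3 + 1) + 3^3 (b=3); 3→4: 4^(4 + 1) + 4^4 = 1280; 1280−1 = 1279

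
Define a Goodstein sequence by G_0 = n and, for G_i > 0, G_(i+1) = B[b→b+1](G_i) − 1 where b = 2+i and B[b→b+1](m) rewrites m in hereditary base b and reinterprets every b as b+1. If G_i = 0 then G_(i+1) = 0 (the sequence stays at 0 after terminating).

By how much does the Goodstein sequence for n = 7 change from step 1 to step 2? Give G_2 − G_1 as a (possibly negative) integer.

229

base 2: 7 = 2^2 + 2 + 1; at 3: 3^3 + 3 + 1 = 31; next = 30
base 3: 30 = 3^3 + 3; at 4: 4^4 + 4 = 260; next = 259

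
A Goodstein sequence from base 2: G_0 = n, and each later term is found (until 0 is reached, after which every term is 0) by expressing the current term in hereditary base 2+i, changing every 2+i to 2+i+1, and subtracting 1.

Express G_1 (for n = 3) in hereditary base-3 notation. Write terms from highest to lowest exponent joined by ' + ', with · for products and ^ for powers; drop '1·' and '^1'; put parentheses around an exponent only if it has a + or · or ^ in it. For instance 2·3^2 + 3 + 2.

3

step 0: 3 = 2 + 1; sub 3 for 2: 3 + 1; = 4; G_1 = 4−1 = 3
step 1: 3 = 3; sub 4 for 3: 4; = 4; G_2 = 4−1 = 3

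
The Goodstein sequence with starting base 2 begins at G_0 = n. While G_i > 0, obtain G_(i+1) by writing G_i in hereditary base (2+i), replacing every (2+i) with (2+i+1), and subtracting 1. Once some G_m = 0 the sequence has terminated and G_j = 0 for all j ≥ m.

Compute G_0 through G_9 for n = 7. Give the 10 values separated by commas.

7, 30, 259, 3127, 46657, 823543, 16777215, 37665879, 77777775, 150051213

step 0: 7 = 2^2 + 2 + 1; sub 3 for 2: 3^3 + 3 + 1; = 31; G_1 = 31−1 = 30
step 1: 30 = 3^3 + 3; sub 4 for 3: 4^4 + 4; = 260; G_2 = 260−1 = 259
step 2: 259 = 4^4 + 3; sub 5 for 4: 5^5 + 3; = 3128; G_3 = 3128−1 = 3127
step 3: 3127 = 5^5 + 2; sub 6 for 5: 6^6 + 2; = 46658; G_4 = 46658−1 = 46657
step 4: 46657 = 6^6 + 1; sub 7 for 6: 7^7 + 1; = 823544; G_5 = 823544−1 = 823543
step 5: 823543 = 7^7; sub 8 for 7: 8^8; = 16777216; G_6 = 16777216−1 = 16777215
step 6: 16777215 = 7·8^7 + 7·8^6 + 7·8^5 + 7·8^4 + 7·8^3 + 7·8^2 + 7·8 + 7; sub 9 for 8: 7·9^7 + 7·9^6 + 7·9^5 + 7·9^4 + 7·9^3 + 7·9^2 + 7·9 + 7; = 37665880; G_7 = 37665880−1 = 37665879
step 7: 37665879 = 7·9^7 + 7·9^6 + 7·9^5 + 7·9^4 + 7·9^3 + 7·9^2 + 7·9 + 6; sub 10 for 9: 7·10^7 + 7·10^6 + 7·10^5 + 7·10^4 + 7·10^3 + 7·10^2 + 7·10 + 6; = 77777776; G_8 = 77777776−1 = 77777775
step 8: 77777775 = 7·10^7 + 7·10^6 + 7·10^5 + 7·10^4 + 7·10^3 + 7·10^2 + 7·10 + 5; sub 11 for 10: 7·11^7 + 7·11^6 + 7·11^5 + 7·11^4 + 7·11^3 + 7·11^2 + 7·11 + 5; = 150051214; G_9 = 150051214−1 = 150051213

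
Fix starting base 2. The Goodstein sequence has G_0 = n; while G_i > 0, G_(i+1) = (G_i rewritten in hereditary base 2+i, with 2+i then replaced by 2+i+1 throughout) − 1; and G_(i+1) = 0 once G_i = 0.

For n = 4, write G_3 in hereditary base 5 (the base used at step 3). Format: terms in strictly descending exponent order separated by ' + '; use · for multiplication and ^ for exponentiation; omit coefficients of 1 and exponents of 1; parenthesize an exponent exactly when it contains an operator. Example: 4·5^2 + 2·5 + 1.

[0] 4 ≡ 2^2 (base 2). Lift 3: 27. −1: 26.
[1] 26 ≡ 2·3^2 + 2·3 + 2 (base 3). Lift 4: 42. −1: 41.
[2] 41 ≡ 2·4^2 + 2·4 + 1 (base 4). Lift 5: 61. −1: 60.
[3] 60 ≡ 2·5^2 + 2·5 (base 5). Lift 6: 84. −1: 83.

2·5^2 + 2·5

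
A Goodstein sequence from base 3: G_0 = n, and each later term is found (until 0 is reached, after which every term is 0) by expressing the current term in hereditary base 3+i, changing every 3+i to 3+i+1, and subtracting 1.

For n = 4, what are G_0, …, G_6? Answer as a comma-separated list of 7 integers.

4, 4, 4, 3, 2, 1, 0

G_0 = 4. HB_3(4) = 3 + 1. Bump = 5. G_1 = 4.
G_1 = 4. HB_4(4) = 4. Bump = 5. G_2 = 4.
G_2 = 4. HB_5(4) = 4. Bump = 4. G_3 = 3.
G_3 = 3. HB_6(3) = 3. Bump = 3. G_4 = 2.
G_4 = 2. HB_7(2) = 2. Bump = 2. G_5 = 1.
G_5 = 1. HB_8(1) = 1. Bump = 1. G_6 = 0.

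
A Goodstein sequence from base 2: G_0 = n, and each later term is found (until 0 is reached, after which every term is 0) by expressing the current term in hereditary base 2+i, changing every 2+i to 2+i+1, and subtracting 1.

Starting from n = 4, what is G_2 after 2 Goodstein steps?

base 2: 4 = 2^2; at 3: 3^3 = 27; next = 26
base 3: 26 = 2·3^2 + 2·3 + 2; at 4: 2·4^2 + 2·4 + 2 = 42; next = 41
base 4: 41 = 2·4^2 + 2·4 + 1; at 5: 2·5^2 + 2·5 + 1 = 61; next = 60

41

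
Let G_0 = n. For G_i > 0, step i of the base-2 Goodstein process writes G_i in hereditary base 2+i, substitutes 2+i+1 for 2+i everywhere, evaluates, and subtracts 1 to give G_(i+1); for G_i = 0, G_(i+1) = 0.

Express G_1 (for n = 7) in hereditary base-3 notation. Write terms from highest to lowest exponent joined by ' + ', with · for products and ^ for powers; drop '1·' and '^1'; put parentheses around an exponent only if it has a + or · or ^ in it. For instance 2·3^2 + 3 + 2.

7 —HB2→ 2^2 + 2 + 1 —bump→ 3^3 + 3 + 1 = 31 —(−1)→ 30
30 —HB3→ 3^3 + 3 —bump→ 4^4 + 4 = 260 —(−1)→ 259

3^3 + 3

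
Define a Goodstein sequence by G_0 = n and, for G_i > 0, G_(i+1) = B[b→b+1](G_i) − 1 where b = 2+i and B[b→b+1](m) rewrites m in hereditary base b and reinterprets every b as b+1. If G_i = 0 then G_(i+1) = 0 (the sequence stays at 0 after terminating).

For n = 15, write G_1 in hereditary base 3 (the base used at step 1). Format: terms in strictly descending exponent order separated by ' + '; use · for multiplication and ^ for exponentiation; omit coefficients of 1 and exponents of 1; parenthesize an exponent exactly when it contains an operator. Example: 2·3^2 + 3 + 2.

G_0=15  [base 2] 2^(2 + 1) + 2^2 + 2 + 1  →[2↦3]→  3^(3 + 1) + 3^3 + 3 + 1 = 112  −1 ⇒ G_1=111
G_1=111  [base 3] 3^(3 + 1) + 3^3 + 3  →[3↦4]→  4^(4 + 1) + 4^4 + 4 = 1284  −1 ⇒ G_2=1283

3^(3 + 1) + 3^3 + 3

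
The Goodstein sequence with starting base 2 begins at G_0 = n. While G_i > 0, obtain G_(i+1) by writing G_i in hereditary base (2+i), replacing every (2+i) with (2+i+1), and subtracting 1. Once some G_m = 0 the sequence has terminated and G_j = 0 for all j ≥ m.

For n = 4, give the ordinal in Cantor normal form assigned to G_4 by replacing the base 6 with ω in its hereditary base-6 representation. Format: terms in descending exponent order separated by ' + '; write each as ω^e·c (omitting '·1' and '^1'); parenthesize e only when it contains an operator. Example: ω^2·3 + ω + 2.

i=0: 4 = 2^2 (b=2); 2→3: 3^3 = 27; 27−1 = 26
i=1: 26 = 2·3^2 + 2·3 + 2 (b=3); 3→4: 2·4^2 + 2·4 + 2 = 42; 42−1 = 41
i=2: 41 = 2·4^2 + 2·4 + 1 (b=4); 4→5: 2·5^2 + 2·5 + 1 = 61; 61−1 = 60
i=3: 60 = 2·5^2 + 2·5 (b=5); 5→6: 2·6^2 + 2·6 = 84; 84−1 = 83
i=4: 83 = 2·6^2 + 6 + 5 (b=6); 6→7: 2·7^2 + 7 + 5 = 110; 110−1 = 109

ω^2·2 + ω + 5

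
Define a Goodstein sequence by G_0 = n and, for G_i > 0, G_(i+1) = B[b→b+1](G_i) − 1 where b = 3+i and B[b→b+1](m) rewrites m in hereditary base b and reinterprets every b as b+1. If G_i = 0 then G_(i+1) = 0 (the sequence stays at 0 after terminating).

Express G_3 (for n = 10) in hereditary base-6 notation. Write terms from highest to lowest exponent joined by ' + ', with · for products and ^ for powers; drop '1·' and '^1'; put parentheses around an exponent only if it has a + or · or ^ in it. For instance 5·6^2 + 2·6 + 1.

4·6 + 3

i=0: 10 = 3^2 + 1 (b=3); 3→4: 4^2 + 1 = 17; 17−1 = 16
i=1: 16 = 4^2 (b=4); 4→5: 5^2 = 25; 25−1 = 24
i=2: 24 = 4·5 + 4 (b=5); 5→6: 4·6 + 4 = 28; 28−1 = 27
i=3: 27 = 4·6 + 3 (b=6); 6→7: 4·7 + 3 = 31; 31−1 = 30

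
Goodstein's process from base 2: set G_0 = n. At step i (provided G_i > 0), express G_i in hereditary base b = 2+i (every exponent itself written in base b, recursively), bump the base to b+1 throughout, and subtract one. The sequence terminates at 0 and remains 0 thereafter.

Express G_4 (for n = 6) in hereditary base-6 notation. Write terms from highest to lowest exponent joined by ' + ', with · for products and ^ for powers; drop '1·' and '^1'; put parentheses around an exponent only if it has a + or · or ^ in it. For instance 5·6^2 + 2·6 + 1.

5·6^5 + 5·6^4 + 5·6^3 + 5·6^2 + 5·6 + 5

(0) 6|_2 = 2^2 + 2 ↦ 3^3 + 3|_3 = 30 ⇒ 29
(1) 29|_3 = 3^3 + 2 ↦ 4^4 + 2|_4 = 258 ⇒ 257
(2) 257|_4 = 4^4 + 1 ↦ 5^5 + 1|_5 = 3126 ⇒ 3125
(3) 3125|_5 = 5^5 ↦ 6^6|_6 = 46656 ⇒ 46655
(4) 46655|_6 = 5·6^5 + 5·6^4 + 5·6^3 + 5·6^2 + 5·6 + 5 ↦ 5·7^5 + 5·7^4 + 5·7^3 + 5·7^2 + 5·7 + 5|_7 = 98040 ⇒ 98039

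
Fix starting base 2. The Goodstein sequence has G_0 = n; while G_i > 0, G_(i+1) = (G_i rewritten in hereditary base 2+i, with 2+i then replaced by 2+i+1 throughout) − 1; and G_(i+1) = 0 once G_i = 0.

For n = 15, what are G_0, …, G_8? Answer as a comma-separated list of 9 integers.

15, 111, 1283, 18752, 326593, 6588344, 150994943, 3524450280, 100077777775

(0) 15|_2 = 2^(2 + 1) + 2^2 + 2 + 1 ↦ 3^(3 + 1) + 3^3 + 3 + 1|_3 = 112 ⇒ 111
(1) 111|_3 = 3^(3 + 1) + 3^3 + 3 ↦ 4^(4 + 1) + 4^4 + 4|_4 = 1284 ⇒ 1283
(2) 1283|_4 = 4^(4 + 1) + 4^4 + 3 ↦ 5^(5 + 1) + 5^5 + 3|_5 = 18753 ⇒ 18752
(3) 18752|_5 = 5^(5 + 1) + 5^5 + 2 ↦ 6^(6 + 1) + 6^6 + 2|_6 = 326594 ⇒ 326593
(4) 326593|_6 = 6^(6 + 1) + 6^6 + 1 ↦ 7^(7 + 1) + 7^7 + 1|_7 = 6588345 ⇒ 6588344
(5) 6588344|_7 = 7^(7 + 1) + 7^7 ↦ 8^(8 + 1) + 8^8|_8 = 150994944 ⇒ 150994943
(6) 150994943|_8 = 8^(8 + 1) + 7·8^7 + 7·8^6 + 7·8^5 + 7·8^4 + 7·8^3 + 7·8^2 + 7·8 + 7 ↦ 9^(9 + 1) + 7·9^7 + 7·9^6 + 7·9^5 + 7·9^4 + 7·9^3 + 7·9^2 + 7·9 + 7|_9 = 3524450281 ⇒ 3524450280
(7) 3524450280|_9 = 9^(9 + 1) + 7·9^7 + 7·9^6 + 7·9^5 + 7·9^4 + 7·9^3 + 7·9^2 + 7·9 + 6 ↦ 10^(10 + 1) + 7·10^7 + 7·10^6 + 7·10^5 + 7·10^4 + 7·10^3 + 7·10^2 + 7·10 + 6|_10 = 100077777776 ⇒ 100077777775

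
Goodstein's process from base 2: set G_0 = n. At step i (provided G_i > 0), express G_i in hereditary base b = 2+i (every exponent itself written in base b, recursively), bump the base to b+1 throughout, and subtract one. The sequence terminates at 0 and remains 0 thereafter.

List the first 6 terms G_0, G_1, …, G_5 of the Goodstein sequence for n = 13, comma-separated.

i=0: 13 = 2^(2 + 1) + 2^2 + 1 (b=2); 2→3: 3^(3 + 1) + 3^3 + 1 = 109; 109−1 = 108
i=1: 108 = 3^(3 + 1) + 3^3 (b=3); 3→4: 4^(4 + 1) + 4^4 = 1280; 1280−1 = 1279
i=2: 1279 = 4^(4 + 1) + 3·4^3 + 3·4^2 + 3·4 + 3 (b=4); 4→5: 5^(5 + 1) + 3·5^3 + 3·5^2 + 3·5 + 3 = 16093; 16093−1 = 16092
i=3: 16092 = 5^(5 + 1) + 3·5^3 + 3·5^2 + 3·5 + 2 (b=5); 5→6: 6^(6 + 1) + 3·6^3 + 3·6^2 + 3·6 + 2 = 280712; 280712−1 = 280711
i=4: 280711 = 6^(6 + 1) + 3·6^3 + 3·6^2 + 3·6 + 1 (b=6); 6→7: 7^(7 + 1) + 3·7^3 + 3·7^2 + 3·7 + 1 = 5765999; 5765999−1 = 5765998

13, 108, 1279, 16092, 280711, 5765998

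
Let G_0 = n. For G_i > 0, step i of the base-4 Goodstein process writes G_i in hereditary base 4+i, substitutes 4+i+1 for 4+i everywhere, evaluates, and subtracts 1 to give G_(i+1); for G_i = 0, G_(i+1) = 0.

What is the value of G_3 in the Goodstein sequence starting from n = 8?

9

G_0=8  [base 4] 2·4  →[4↦5]→  2·5 = 10  −1 ⇒ G_1=9
G_1=9  [base 5] 5 + 4  →[5↦6]→  6 + 4 = 10  −1 ⇒ G_2=9
G_2=9  [base 6] 6 + 3  →[6↦7]→  7 + 3 = 10  −1 ⇒ G_3=9
G_3=9  [base 7] 7 + 2  →[7↦8]→  8 + 2 = 10  −1 ⇒ G_4=9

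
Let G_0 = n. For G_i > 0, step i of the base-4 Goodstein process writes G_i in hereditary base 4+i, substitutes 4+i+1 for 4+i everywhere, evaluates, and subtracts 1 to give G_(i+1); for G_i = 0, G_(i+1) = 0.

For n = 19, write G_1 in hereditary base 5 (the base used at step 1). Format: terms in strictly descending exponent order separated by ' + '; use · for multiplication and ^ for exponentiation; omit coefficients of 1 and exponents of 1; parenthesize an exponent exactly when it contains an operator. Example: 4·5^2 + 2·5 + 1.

5^2 + 2

base 4: 19 = 4^2 + 3; at 5: 5^2 + 3 = 28; next = 27
base 5: 27 = 5^2 + 2; at 6: 6^2 + 2 = 38; next = 37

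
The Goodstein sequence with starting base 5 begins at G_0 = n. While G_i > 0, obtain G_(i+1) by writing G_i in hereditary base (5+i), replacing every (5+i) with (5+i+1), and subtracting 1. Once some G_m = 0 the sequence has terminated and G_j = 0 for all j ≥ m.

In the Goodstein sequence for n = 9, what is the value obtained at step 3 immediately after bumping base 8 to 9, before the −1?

G_0=9  [base 5] 5 + 4  →[5↦6]→  6 + 4 = 10  −1 ⇒ G_1=9
G_1=9  [base 6] 6 + 3  →[6↦7]→  7 + 3 = 10  −1 ⇒ G_2=9
G_2=9  [base 7] 7 + 2  →[7↦8]→  8 + 2 = 10  −1 ⇒ G_3=9
G_3=9  [base 8] 8 + 1  →[8↦9]→  9 + 1 = 10  −1 ⇒ G_4=9

10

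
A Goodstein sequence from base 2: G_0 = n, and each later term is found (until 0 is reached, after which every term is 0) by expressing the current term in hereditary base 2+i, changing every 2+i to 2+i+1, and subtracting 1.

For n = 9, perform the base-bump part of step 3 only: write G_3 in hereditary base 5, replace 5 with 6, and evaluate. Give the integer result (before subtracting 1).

140744

[0] 9 ≡ 2^(2 + 1) + 1 (base 2). Lift 3: 82. −1: 81.
[1] 81 ≡ 3^(3 + 1) (base 3). Lift 4: 1024. −1: 1023.
[2] 1023 ≡ 3·4^4 + 3·4^3 + 3·4^2 + 3·4 + 3 (base 4). Lift 5: 9843. −1: 9842.
[3] 9842 ≡ 3·5^5 + 3·5^3 + 3·5^2 + 3·5 + 2 (base 5). Lift 6: 140744. −1: 140743.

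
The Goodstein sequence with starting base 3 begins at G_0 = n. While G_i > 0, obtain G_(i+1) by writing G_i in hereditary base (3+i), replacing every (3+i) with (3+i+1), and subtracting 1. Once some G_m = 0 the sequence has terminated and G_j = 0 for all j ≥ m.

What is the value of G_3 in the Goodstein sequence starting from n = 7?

9

base 3: 7 = 2·3 + 1; at 4: 2·4 + 1 = 9; next = 8
base 4: 8 = 2·4; at 5: 2·5 = 10; next = 9
base 5: 9 = 5 + 4; at 6: 6 + 4 = 10; next = 9
base 6: 9 = 6 + 3; at 7: 7 + 3 = 10; next = 9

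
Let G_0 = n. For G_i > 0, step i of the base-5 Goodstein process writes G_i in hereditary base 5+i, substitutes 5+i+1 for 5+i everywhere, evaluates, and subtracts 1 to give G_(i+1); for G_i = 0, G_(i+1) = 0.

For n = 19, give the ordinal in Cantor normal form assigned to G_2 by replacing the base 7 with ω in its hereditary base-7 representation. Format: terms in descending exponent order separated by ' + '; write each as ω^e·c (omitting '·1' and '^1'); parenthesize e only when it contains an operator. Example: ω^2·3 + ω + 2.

ω·3 + 2

19 —HB5→ 3·5 + 4 —bump→ 3·6 + 4 = 22 —(−1)→ 21
21 —HB6→ 3·6 + 3 —bump→ 3·7 + 3 = 24 —(−1)→ 23
23 —HB7→ 3·7 + 2 —bump→ 3·8 + 2 = 26 —(−1)→ 25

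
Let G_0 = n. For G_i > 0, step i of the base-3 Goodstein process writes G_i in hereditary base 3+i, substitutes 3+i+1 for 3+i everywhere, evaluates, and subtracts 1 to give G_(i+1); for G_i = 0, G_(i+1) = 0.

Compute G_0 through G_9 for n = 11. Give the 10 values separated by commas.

11, 17, 25, 35, 39, 43, 47, 51, 55, 59

G_0=11  [base 3] 3^2 + 2  →[3↦4]→  4^2 + 2 = 18  −1 ⇒ G_1=17
G_1=17  [base 4] 4^2 + 1  →[4↦5]→  5^2 + 1 = 26  −1 ⇒ G_2=25
G_2=25  [base 5] 5^2  →[5↦6]→  6^2 = 36  −1 ⇒ G_3=35
G_3=35  [base 6] 5·6 + 5  →[6↦7]→  5·7 + 5 = 40  −1 ⇒ G_4=39
G_4=39  [base 7] 5·7 + 4  →[7↦8]→  5·8 + 4 = 44  −1 ⇒ G_5=43
G_5=43  [base 8] 5·8 + 3  →[8↦9]→  5·9 + 3 = 48  −1 ⇒ G_6=47
G_6=47  [base 9] 5·9 + 2  →[9↦10]→  5·10 + 2 = 52  −1 ⇒ G_7=51
G_7=51  [base 10] 5·10 + 1  →[10↦11]→  5·11 + 1 = 56  −1 ⇒ G_8=55
G_8=55  [base 11] 5·11  →[11↦12]→  5·12 = 60  −1 ⇒ G_9=59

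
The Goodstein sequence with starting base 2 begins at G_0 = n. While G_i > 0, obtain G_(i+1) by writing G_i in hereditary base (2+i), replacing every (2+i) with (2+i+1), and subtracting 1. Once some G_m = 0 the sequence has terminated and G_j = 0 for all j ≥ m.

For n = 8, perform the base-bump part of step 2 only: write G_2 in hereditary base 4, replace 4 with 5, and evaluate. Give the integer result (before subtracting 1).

G_0 = 8. HB_2(8) = 2^(2 + 1). Bump = 81. G_1 = 80.
G_1 = 80. HB_3(80) = 2·3^3 + 2·3^2 + 2·3 + 2. Bump = 554. G_2 = 553.

6311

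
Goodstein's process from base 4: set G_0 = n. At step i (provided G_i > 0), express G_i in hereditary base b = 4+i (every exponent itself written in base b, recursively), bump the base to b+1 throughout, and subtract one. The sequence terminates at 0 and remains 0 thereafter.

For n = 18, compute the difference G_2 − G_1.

step 0: 18 = 4^2 + 2; sub 5 for 4: 5^2 + 2; = 27; G_1 = 27−1 = 26
step 1: 26 = 5^2 + 1; sub 6 for 5: 6^2 + 1; = 37; G_2 = 37−1 = 36

10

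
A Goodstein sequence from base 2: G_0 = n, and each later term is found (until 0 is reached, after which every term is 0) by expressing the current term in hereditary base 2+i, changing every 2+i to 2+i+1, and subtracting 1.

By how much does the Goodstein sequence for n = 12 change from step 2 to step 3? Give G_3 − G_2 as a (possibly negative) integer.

14620

base 2: 12 = 2^(2 + 1) + 2^2; at 3: 3^(3 + 1) + 3^3 = 108; next = 107
base 3: 107 = 3^(3 + 1) + 2·3^2 + 2·3 + 2; at 4: 4^(4 + 1) + 2·4^2 + 2·4 + 2 = 1066; next = 1065
base 4: 1065 = 4^(4 + 1) + 2·4^2 + 2·4 + 1; at 5: 5^(5 + 1) + 2·5^2 + 2·5 + 1 = 15686; next = 15685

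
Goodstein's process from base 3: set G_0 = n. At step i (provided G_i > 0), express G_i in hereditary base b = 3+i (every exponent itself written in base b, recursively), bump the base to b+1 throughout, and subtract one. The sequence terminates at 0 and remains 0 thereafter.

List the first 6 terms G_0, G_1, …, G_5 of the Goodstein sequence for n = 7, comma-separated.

7, 8, 9, 9, 9, 9

G_0 = 7. HB_3(7) = 2·3 + 1. Bump = 9. G_1 = 8.
G_1 = 8. HB_4(8) = 2·4. Bump = 10. G_2 = 9.
G_2 = 9. HB_5(9) = 5 + 4. Bump = 10. G_3 = 9.
G_3 = 9. HB_6(9) = 6 + 3. Bump = 10. G_4 = 9.
G_4 = 9. HB_7(9) = 7 + 2. Bump = 10. G_5 = 9.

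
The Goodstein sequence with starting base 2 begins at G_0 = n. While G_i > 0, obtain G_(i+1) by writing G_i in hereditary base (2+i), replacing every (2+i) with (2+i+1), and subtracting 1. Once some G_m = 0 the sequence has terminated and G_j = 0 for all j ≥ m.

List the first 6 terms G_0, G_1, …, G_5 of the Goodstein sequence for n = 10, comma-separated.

base 2: 10 = 2^(2 + 1) + 2; at 3: 3^(3 + 1) + 3 = 84; next = 83
base 3: 83 = 3^(3 + 1) + 2; at 4: 4^(4 + 1) + 2 = 1026; next = 1025
base 4: 1025 = 4^(4 + 1) + 1; at 5: 5^(5 + 1) + 1 = 15626; next = 15625
base 5: 15625 = 5^(5 + 1); at 6: 6^(6 + 1) = 279936; next = 279935
base 6: 279935 = 5·6^6 + 5·6^5 + 5·6^4 + 5·6^3 + 5·6^2 + 5·6 + 5; at 7: 5·7^7 + 5·7^5 + 5·7^4 + 5·7^3 + 5·7^2 + 5·7 + 5 = 4215755; next = 4215754

10, 83, 1025, 15625, 279935, 4215754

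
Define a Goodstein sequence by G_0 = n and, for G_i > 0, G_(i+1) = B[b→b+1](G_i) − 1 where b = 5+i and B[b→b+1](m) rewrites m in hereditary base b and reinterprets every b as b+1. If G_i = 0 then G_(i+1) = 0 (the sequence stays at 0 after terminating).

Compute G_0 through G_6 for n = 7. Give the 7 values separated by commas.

G_0=7  [base 5] 5 + 2  →[5↦6]→  6 + 2 = 8  −1 ⇒ G_1=7
G_1=7  [base 6] 6 + 1  →[6↦7]→  7 + 1 = 8  −1 ⇒ G_2=7
G_2=7  [base 7] 7  →[7↦8]→  8 = 8  −1 ⇒ G_3=7
G_3=7  [base 8] 7  →[8↦9]→  7 = 7  −1 ⇒ G_4=6
G_4=6  [base 9] 6  →[9↦10]→  6 = 6  −1 ⇒ G_5=5
G_5=5  [base 10] 5  →[10↦11]→  5 = 5  −1 ⇒ G_6=4

7, 7, 7, 7, 6, 5, 4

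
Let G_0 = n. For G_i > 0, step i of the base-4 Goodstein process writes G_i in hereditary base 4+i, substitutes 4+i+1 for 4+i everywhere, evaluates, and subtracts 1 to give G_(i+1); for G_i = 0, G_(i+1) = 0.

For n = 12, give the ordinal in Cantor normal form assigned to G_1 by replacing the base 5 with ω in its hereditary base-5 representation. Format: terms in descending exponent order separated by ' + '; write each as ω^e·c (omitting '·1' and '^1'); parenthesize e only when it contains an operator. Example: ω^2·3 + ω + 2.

ω·2 + 4

step 0: 12 = 3·4; sub 5 for 4: 3·5; = 15; G_1 = 15−1 = 14
step 1: 14 = 2·5 + 4; sub 6 for 5: 2·6 + 4; = 16; G_2 = 16−1 = 15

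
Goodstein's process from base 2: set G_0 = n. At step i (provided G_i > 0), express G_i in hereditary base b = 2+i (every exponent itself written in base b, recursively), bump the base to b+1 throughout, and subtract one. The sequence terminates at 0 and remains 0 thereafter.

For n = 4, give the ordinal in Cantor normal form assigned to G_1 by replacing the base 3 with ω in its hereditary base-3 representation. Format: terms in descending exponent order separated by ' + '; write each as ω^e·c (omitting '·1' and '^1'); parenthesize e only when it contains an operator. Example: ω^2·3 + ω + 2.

(0) 4|_2 = 2^2 ↦ 3^3|_3 = 27 ⇒ 26
(1) 26|_3 = 2·3^2 + 2·3 + 2 ↦ 2·4^2 + 2·4 + 2|_4 = 42 ⇒ 41

ω^2·2 + ω·2 + 2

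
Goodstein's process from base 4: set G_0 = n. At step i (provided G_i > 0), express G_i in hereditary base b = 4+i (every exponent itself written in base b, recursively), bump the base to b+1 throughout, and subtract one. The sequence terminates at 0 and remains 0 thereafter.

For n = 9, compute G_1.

(0) 9|_4 = 2·4 + 1 ↦ 2·5 + 1|_5 = 11 ⇒ 10
(1) 10|_5 = 2·5 ↦ 2·6|_6 = 12 ⇒ 11

10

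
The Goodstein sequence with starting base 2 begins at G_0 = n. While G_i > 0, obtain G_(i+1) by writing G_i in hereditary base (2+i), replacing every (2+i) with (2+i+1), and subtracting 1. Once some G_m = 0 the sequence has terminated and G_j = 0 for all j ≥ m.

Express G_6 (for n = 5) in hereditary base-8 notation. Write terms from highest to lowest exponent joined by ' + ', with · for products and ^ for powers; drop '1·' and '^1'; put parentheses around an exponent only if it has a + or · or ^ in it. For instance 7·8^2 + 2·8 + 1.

i=0: 5 = 2^2 + 1 (b=2); 2→3: 3^3 + 1 = 28; 28−1 = 27
i=1: 27 = 3^3 (b=3); 3→4: 4^4 = 256; 256−1 = 255
i=2: 255 = 3·4^3 + 3·4^2 + 3·4 + 3 (b=4); 4→5: 3·5^3 + 3·5^2 + 3·5 + 3 = 468; 468−1 = 467
i=3: 467 = 3·5^3 + 3·5^2 + 3·5 + 2 (b=5); 5→6: 3·6^3 + 3·6^2 + 3·6 + 2 = 776; 776−1 = 775
i=4: 775 = 3·6^3 + 3·6^2 + 3·6 + 1 (b=6); 6→7: 3·7^3 + 3·7^2 + 3·7 + 1 = 1198; 1198−1 = 1197
i=5: 1197 = 3·7^3 + 3·7^2 + 3·7 (b=7); 7→8: 3·8^3 + 3·8^2 + 3·8 = 1752; 1752−1 = 1751

3·8^3 + 3·8^2 + 2·8 + 7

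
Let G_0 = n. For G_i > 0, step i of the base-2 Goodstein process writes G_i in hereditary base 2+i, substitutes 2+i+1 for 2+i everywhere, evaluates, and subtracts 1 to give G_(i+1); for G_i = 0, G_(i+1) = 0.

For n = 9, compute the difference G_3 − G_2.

8819

G_0=9  [base 2] 2^(2 + 1) + 1  →[2↦3]→  3^(3 + 1) + 1 = 82  −1 ⇒ G_1=81
G_1=81  [base 3] 3^(3 + 1)  →[3↦4]→  4^(4 + 1) = 1024  −1 ⇒ G_2=1023
G_2=1023  [base 4] 3·4^4 + 3·4^3 + 3·4^2 + 3·4 + 3  →[4↦5]→  3·5^5 + 3·5^3 + 3·5^2 + 3·5 + 3 = 9843  −1 ⇒ G_3=9842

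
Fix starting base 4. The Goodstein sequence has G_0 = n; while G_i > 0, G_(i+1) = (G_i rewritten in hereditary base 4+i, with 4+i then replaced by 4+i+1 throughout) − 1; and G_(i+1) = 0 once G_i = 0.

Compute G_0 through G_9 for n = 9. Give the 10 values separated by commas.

base 4: 9 = 2·4 + 1; at 5: 2·5 + 1 = 11; next = 10
base 5: 10 = 2·5; at 6: 2·6 = 12; next = 11
base 6: 11 = 6 + 5; at 7: 7 + 5 = 12; next = 11
base 7: 11 = 7 + 4; at 8: 8 + 4 = 12; next = 11
base 8: 11 = 8 + 3; at 9: 9 + 3 = 12; next = 11
base 9: 11 = 9 + 2; at 10: 10 + 2 = 12; next = 11
base 10: 11 = 10 + 1; at 11: 11 + 1 = 12; next = 11
base 11: 11 = 11; at 12: 12 = 12; next = 11
base 12: 11 = 11; at 13: 11 = 11; next = 10

9, 10, 11, 11, 11, 11, 11, 11, 11, 10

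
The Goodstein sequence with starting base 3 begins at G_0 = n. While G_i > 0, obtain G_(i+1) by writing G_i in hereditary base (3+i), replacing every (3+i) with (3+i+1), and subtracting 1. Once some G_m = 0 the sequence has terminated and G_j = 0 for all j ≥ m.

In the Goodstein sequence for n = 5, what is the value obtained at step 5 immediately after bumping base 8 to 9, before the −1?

3

base 3: 5 = 3 + 2; at 4: 4 + 2 = 6; next = 5
base 4: 5 = 4 + 1; at 5: 5 + 1 = 6; next = 5
base 5: 5 = 5; at 6: 6 = 6; next = 5
base 6: 5 = 5; at 7: 5 = 5; next = 4
base 7: 4 = 4; at 8: 4 = 4; next = 3
base 8: 3 = 3; at 9: 3 = 3; next = 2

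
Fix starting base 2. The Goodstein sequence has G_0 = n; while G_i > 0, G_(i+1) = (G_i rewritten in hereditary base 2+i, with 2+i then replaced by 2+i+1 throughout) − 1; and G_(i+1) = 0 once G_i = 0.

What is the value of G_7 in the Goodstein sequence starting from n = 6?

G_0 = 6. HB_2(6) = 2^2 + 2. Bump = 30. G_1 = 29.
G_1 = 29. HB_3(29) = 3^3 + 2. Bump = 258. G_2 = 257.
G_2 = 257. HB_4(257) = 4^4 + 1. Bump = 3126. G_3 = 3125.
G_3 = 3125. HB_5(3125) = 5^5. Bump = 46656. G_4 = 46655.
G_4 = 46655. HB_6(46655) = 5·6^5 + 5·6^4 + 5·6^3 + 5·6^2 + 5·6 + 5. Bump = 98040. G_5 = 98039.
G_5 = 98039. HB_7(98039) = 5·7^5 + 5·7^4 + 5·7^3 + 5·7^2 + 5·7 + 4. Bump = 187244. G_6 = 187243.
G_6 = 187243. HB_8(187243) = 5·8^5 + 5·8^4 + 5·8^3 + 5·8^2 + 5·8 + 3. Bump = 332148. G_7 = 332147.
G_7 = 332147. HB_9(332147) = 5·9^5 + 5·9^4 + 5·9^3 + 5·9^2 + 5·9 + 2. Bump = 555552. G_8 = 555551.

332147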